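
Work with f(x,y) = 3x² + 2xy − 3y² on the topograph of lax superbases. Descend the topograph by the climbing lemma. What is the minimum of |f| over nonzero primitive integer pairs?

river: ρ → (-3,4,2)
river: ρ → (2,4,-3)
river: ρ → (-3,2,3)
river: ρ → (3,4,-2)
river: ρ → (-2,4,3)
river: ρ → (3,2,-3)
closes: descent 0, river 6
min |a| on river = 2

2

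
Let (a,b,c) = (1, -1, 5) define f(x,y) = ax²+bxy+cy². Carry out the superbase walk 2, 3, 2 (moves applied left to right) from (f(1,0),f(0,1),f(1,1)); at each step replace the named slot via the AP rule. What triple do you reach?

start (1,5,5) = (f(1,0),f(0,1),f(1,1))
replace slot 2: 2·(1+5) − 5 = 7 → (1,7,5)
replace slot 3: 2·(1+7) − 5 = 11 → (1,7,11)
replace slot 2: 2·(1+11) − 7 = 17 → (1,17,11)

1,17,11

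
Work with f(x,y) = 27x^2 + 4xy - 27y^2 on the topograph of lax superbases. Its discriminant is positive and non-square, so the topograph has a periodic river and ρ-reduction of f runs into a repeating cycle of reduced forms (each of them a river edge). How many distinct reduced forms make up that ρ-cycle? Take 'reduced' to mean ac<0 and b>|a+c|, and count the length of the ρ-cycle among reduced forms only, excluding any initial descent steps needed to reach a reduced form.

D = 2932, ⌊√D⌋ = 54
river: ρ → (-27,50,4)
river: ρ → (4,54,-1)
river: ρ → (-1,54,4)
river: ρ → (4,50,-27)
river: ρ → (-27,4,27)
river: ρ → (27,50,-4)
river: ρ → (-4,54,1)
river: ρ → (1,54,-4)
river: ρ → (-4,50,27)
river: ρ → (27,4,-27)
ρ-cycle length = 10 (tail of 0 descent steps not counted)

10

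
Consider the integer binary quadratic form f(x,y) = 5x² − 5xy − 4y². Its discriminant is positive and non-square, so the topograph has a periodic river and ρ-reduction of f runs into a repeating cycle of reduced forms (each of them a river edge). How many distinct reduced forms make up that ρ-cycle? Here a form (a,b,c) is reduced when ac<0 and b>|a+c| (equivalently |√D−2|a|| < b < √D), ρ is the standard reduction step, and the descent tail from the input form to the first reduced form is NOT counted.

D = 105, ⌊√D⌋ = 10
descent: ρ → (-4,5,5)  [lands on river]
river: ρ → (5,5,-4)
river: ρ → (-4,3,6)
river: ρ → (6,9,-1)
river: ρ → (-1,9,6)
river: ρ → (6,3,-4)
ρ-cycle length = 6 (tail of 1 descent step not counted)

6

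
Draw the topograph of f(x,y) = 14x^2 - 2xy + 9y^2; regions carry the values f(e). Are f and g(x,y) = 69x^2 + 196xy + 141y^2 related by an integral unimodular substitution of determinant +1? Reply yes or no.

D₁ = -500, D₂ = -500
f: flip: (14,-2,9)→(9,2,14)
f: reduced (well bottom): (9,2,14) with a≤c, −a<b≤a
g: translate: b→58 (≡196 mod 138), so (69,196,141)→(69,58,14)
g: flip: (69,58,14)→(14,-58,69)
g: translate: b→-2 (≡-58 mod 28), so (14,-58,69)→(14,-2,9)
g: flip: (14,-2,9)→(9,2,14)
g: reduced (well bottom): (9,2,14) with a≤c, −a<b≤a
reduced forms (9, 2, 14) vs (9, 2, 14) ⇒ equivalent

yes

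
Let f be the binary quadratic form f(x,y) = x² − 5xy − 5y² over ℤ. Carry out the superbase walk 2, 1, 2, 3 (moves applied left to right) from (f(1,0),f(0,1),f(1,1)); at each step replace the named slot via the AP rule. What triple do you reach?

start (1,-5,-9) = (f(1,0),f(0,1),f(1,1))
replace slot 2: 2·(1+(-9)) − (-5) = -11 → (1,-11,-9)
replace slot 1: 2·((-11)+(-9)) − 1 = -41 → (-41,-11,-9)
replace slot 2: 2·((-41)+(-9)) − (-11) = -89 → (-41,-89,-9)
replace slot 3: 2·((-41)+(-89)) − (-9) = -251 → (-41,-89,-251)

-41,-89,-251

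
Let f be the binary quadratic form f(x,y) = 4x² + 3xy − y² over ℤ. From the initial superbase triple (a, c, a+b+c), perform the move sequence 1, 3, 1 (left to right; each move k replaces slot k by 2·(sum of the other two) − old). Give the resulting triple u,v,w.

start (4,-1,6) = (f(1,0),f(0,1),f(1,1))
replace slot 1: 2·((-1)+6) − 4 = 6 → (6,-1,6)
replace slot 3: 2·(6+(-1)) − 6 = 4 → (6,-1,4)
replace slot 1: 2·((-1)+4) − 6 = 0 → (0,-1,4)

0,-1,4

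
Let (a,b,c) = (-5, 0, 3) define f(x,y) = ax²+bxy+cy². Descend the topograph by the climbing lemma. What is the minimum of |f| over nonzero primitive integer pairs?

descent: ρ → (3,6,-2)  [lands on river]
river: ρ → (-2,6,3)
closes: descent 1, river 2
min |a| on river = 2

2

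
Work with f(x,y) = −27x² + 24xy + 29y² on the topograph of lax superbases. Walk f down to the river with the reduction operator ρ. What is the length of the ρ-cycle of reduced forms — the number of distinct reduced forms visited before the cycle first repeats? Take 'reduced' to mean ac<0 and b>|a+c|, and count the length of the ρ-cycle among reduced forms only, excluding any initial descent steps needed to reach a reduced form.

D = 3708, ⌊√D⌋ = 60
river: ρ → (29,34,-22)
river: ρ → (-22,54,9)
river: ρ → (9,54,-22)
river: ρ → (-22,34,29)
river: ρ → (29,24,-27)
river: ρ → (-27,30,26)
river: ρ → (26,22,-31)
river: ρ → (-31,40,17)
river: ρ → (17,28,-43)
river: ρ → (-43,58,2)
river: ρ → (2,58,-43)
river: ρ → (-43,28,17)
river: ρ → (17,40,-31)
river: ρ → (-31,22,26)
river: ρ → (26,30,-27)
river: ρ → (-27,24,29)
ρ-cycle length = 16 (tail of 0 descent steps not counted)

16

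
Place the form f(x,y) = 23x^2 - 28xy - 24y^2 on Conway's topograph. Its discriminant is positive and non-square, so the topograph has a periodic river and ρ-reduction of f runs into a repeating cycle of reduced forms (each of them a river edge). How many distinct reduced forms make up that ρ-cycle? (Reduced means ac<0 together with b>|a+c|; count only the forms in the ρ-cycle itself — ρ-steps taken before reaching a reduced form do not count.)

D = 2992, ⌊√D⌋ = 54
descent: ρ → (-24,28,23)  [lands on river]
river: ρ → (23,18,-29)
river: ρ → (-29,40,12)
river: ρ → (12,32,-41)
river: ρ → (-41,50,3)
river: ρ → (3,52,-24)
river: ρ → (-24,44,11)
river: ρ → (11,44,-24)
river: ρ → (-24,52,3)
river: ρ → (3,50,-41)
river: ρ → (-41,32,12)
river: ρ → (12,40,-29)
river: ρ → (-29,18,23)
river: ρ → (23,28,-24)
river: ρ → (-24,20,27)
river: ρ → (27,34,-17)
river: ρ → (-17,34,27)
river: ρ → (27,20,-24)
ρ-cycle length = 18 (tail of 1 descent step not counted)

18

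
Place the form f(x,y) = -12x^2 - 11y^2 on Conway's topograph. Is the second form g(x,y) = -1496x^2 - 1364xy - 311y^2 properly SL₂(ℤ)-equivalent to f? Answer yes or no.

D₁ = -528, D₂ = -528
f is negative-definite; reduce −f:
−f: flip: (12,0,11)→(11,0,12)
−f: reduced (well bottom): (11,0,12) with a≤c, −a<b≤a
flip sign back: reduced form of f is (-11,0,-12)
g is negative-definite; reduce −g:
−g: flip: (1496,1364,311)→(311,-1364,1496)
−g: translate: b→-120 (≡-1364 mod 622), so (311,-1364,1496)→(311,-120,12)
−g: flip: (311,-120,12)→(12,120,311)
−g: translate: b→0 (≡120 mod 24), so (12,120,311)→(12,0,11)
−g: flip: (12,0,11)→(11,0,12)
−g: reduced (well bottom): (11,0,12) with a≤c, −a<b≤a
flip sign back: reduced form of g is (-11,0,-12)
reduced forms (-11, 0, -12) vs (-11, 0, -12) ⇒ equivalent

yes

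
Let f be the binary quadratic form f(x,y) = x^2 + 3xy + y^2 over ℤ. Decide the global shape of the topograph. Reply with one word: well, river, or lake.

D = b²−4ac = 3² − 4·1·1 = 5
D > 0 non-square ⇒ indefinite ⇒ periodic river

river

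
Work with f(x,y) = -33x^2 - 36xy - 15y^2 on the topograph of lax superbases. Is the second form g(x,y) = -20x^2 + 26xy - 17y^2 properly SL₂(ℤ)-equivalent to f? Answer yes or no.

D₁ = -684, D₂ = -684
f is negative-definite; reduce −f:
−f: translate: b→-30 (≡36 mod 66), so (33,36,15)→(33,-30,12)
−f: flip: (33,-30,12)→(12,30,33)
−f: translate: b→6 (≡30 mod 24), so (12,30,33)→(12,6,15)
−f: reduced (well bottom): (12,6,15) with a≤c, −a<b≤a
flip sign back: reduced form of f is (-12,-6,-15)
g is negative-definite; reduce −g:
−g: translate: b→14 (≡-26 mod 40), so (20,-26,17)→(20,14,11)
−g: flip: (20,14,11)→(11,-14,20)
−g: translate: b→8 (≡-14 mod 22), so (11,-14,20)→(11,8,17)
−g: reduced (well bottom): (11,8,17) with a≤c, −a<b≤a
flip sign back: reduced form of g is (-11,-8,-17)
reduced forms (-12, -6, -15) vs (-11, -8, -17) ⇒ inequivalent

no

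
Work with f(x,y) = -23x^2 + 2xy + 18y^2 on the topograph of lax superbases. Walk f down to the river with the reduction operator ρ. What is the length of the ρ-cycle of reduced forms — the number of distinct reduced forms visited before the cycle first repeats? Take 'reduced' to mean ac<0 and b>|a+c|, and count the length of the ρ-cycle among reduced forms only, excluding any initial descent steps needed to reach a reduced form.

D = 1660, ⌊√D⌋ = 40
descent: ρ → (18,34,-7)  [lands on river]
river: ρ → (-7,36,13)
river: ρ → (13,16,-27)
river: ρ → (-27,38,2)
river: ρ → (2,38,-27)
river: ρ → (-27,16,13)
river: ρ → (13,36,-7)
river: ρ → (-7,34,18)
river: ρ → (18,38,-3)
river: ρ → (-3,40,5)
river: ρ → (5,40,-3)
river: ρ → (-3,38,18)
ρ-cycle length = 12 (tail of 1 descent step not counted)

12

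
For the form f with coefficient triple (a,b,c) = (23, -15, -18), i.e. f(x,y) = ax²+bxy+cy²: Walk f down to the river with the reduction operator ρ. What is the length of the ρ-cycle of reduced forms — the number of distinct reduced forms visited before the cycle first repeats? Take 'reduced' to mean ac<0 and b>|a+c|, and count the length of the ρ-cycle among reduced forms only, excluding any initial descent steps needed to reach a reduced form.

D = 1881, ⌊√D⌋ = 43
descent: ρ → (-18,15,23)  [lands on river]
river: ρ → (23,31,-10)
river: ρ → (-10,29,26)
river: ρ → (26,23,-13)
river: ρ → (-13,29,20)
river: ρ → (20,11,-22)
river: ρ → (-22,33,9)
river: ρ → (9,39,-10)
river: ρ → (-10,41,5)
river: ρ → (5,39,-18)
river: ρ → (-18,33,11)
river: ρ → (11,33,-18)
river: ρ → (-18,39,5)
river: ρ → (5,41,-10)
river: ρ → (-10,39,9)
river: ρ → (9,33,-22)
river: ρ → (-22,11,20)
river: ρ → (20,29,-13)
river: ρ → (-13,23,26)
river: ρ → (26,29,-10)
river: ρ → (-10,31,23)
river: ρ → (23,15,-18)
river: ρ → (-18,21,20)
river: ρ → (20,19,-19)
river: ρ → (-19,19,20)
river: ρ → (20,21,-18)
ρ-cycle length = 26 (tail of 1 descent step not counted)

26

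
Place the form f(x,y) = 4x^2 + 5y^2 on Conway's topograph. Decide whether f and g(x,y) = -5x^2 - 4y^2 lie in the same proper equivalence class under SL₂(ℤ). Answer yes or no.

D₁ = -80, D₂ = -80
f: reduced (well bottom): (4,0,5) with a≤c, −a<b≤a
g is negative-definite; reduce −g:
−g: flip: (5,0,4)→(4,0,5)
−g: reduced (well bottom): (4,0,5) with a≤c, −a<b≤a
flip sign back: reduced form of g is (-4,0,-5)
reduced forms (4, 0, 5) vs (-4, 0, -5) ⇒ inequivalent

no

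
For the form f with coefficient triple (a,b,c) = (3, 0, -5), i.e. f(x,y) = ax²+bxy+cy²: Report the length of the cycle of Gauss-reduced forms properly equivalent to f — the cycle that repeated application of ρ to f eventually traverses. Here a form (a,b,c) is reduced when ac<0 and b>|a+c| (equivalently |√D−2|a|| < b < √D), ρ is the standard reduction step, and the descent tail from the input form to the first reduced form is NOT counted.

D = 60, ⌊√D⌋ = 7
descent: ρ → (-5,0,3)
descent: ρ → (3,6,-2)  [lands on river]
river: ρ → (-2,6,3)
ρ-cycle length = 2 (tail of 2 descent steps not counted)

2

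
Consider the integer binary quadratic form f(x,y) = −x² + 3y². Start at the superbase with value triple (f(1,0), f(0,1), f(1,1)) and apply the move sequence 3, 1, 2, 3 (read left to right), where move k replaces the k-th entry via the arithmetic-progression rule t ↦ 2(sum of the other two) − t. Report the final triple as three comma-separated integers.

start (-1,3,2) = (f(1,0),f(0,1),f(1,1))
replace slot 3: 2·((-1)+3) − 2 = 2 → (-1,3,2)
replace slot 1: 2·(3+2) − (-1) = 11 → (11,3,2)
replace slot 2: 2·(11+2) − 3 = 23 → (11,23,2)
replace slot 3: 2·(11+23) − 2 = 66 → (11,23,66)

11,23,66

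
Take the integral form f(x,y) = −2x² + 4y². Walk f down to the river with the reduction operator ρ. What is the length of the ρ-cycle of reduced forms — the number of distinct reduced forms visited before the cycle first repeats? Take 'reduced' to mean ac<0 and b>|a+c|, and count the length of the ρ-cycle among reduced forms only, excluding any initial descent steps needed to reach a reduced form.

D = 32, ⌊√D⌋ = 5
descent: ρ → (4,0,-2)
descent: ρ → (-2,4,2)  [lands on river]
river: ρ → (2,4,-2)
ρ-cycle length = 2 (tail of 2 descent steps not counted)

2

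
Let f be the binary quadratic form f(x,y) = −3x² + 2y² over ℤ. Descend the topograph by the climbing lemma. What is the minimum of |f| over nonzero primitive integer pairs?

descent: ρ → (2,4,-1)  [lands on river]
river: ρ → (-1,4,2)
closes: descent 1, river 2
min |a| on river = 1

1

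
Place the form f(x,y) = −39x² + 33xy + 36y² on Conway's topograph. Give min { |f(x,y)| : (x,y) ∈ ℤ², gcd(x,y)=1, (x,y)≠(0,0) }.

river: ρ → (36,39,-36)
river: ρ → (-36,33,39)
river: ρ → (39,45,-30)
river: ρ → (-30,75,9)
river: ρ → (9,69,-54)
river: ρ → (-54,39,24)
river: ρ → (24,57,-36)
river: ρ → (-36,15,45)
river: ρ → (45,75,-6)
river: ρ → (-6,81,6)
river: ρ → (6,75,-45)
river: ρ → (-45,15,36)
river: ρ → (36,57,-24)
river: ρ → (-24,39,54)
river: ρ → (54,69,-9)
river: ρ → (-9,75,30)
river: ρ → (30,45,-39)
river: ρ → (-39,33,36)
closes: descent 0, river 18
min |a| on river = 6

6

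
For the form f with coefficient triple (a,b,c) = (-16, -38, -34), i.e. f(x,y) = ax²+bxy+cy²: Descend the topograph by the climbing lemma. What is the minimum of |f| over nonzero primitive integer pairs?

translate: b→6 (≡38 mod 32), so (16,38,34)→(16,6,12)
flip: (16,6,12)→(12,-6,16)
reduced (well bottom): (12,-6,16) with a≤c, −a<b≤a
well minimum |f| = |-12| = 12 (negative-definite)

12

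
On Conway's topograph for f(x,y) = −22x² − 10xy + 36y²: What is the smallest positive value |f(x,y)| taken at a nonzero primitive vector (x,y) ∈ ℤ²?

descent: ρ → (36,10,-22)
descent: ρ → (-22,34,24)  [lands on river]
river: ρ → (24,14,-32)
river: ρ → (-32,50,6)
river: ρ → (6,46,-48)
river: ρ → (-48,50,4)
river: ρ → (4,54,-22)
closes: descent 2, river 6
min |a| on river = 4

4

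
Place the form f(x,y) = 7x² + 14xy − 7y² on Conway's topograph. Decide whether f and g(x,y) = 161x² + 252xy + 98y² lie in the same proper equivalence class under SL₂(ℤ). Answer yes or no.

D₁ = 392, D₂ = 392
river cycle of f (length 2): (-7, 14, 7), (7, 14, -7)
river cycle of g (length 2): (7, 14, -7), (-7, 14, 7)
cycles coincide ⇒ equivalent

yes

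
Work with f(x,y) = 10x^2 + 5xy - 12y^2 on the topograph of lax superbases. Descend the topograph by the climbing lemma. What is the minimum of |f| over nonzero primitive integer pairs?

river: ρ → (-12,19,3)
river: ρ → (3,17,-18)
river: ρ → (-18,19,2)
river: ρ → (2,21,-8)
river: ρ → (-8,11,12)
river: ρ → (12,13,-7)
river: ρ → (-7,15,10)
river: ρ → (10,5,-12)
closes: descent 0, river 8
min |a| on river = 2

2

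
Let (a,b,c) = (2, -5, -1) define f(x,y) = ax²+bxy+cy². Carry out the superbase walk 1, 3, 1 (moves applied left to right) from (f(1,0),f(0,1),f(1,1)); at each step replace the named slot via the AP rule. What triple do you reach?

start (2,-1,-4) = (f(1,0),f(0,1),f(1,1))
replace slot 1: 2·((-1)+(-4)) − 2 = -12 → (-12,-1,-4)
replace slot 3: 2·((-12)+(-1)) − (-4) = -22 → (-12,-1,-22)
replace slot 1: 2·((-1)+(-22)) − (-12) = -34 → (-34,-1,-22)

-34,-1,-22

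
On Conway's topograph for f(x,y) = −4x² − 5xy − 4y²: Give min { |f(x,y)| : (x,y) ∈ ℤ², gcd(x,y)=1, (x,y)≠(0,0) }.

translate: b→-3 (≡5 mod 8), so (4,5,4)→(4,-3,3)
flip: (4,-3,3)→(3,3,4)
reduced (well bottom): (3,3,4) with a≤c, −a<b≤a
well minimum |f| = |-3| = 3 (negative-definite)

3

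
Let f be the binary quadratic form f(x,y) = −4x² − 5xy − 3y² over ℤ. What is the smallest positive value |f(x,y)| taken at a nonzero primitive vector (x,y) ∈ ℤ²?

translate: b→-3 (≡5 mod 8), so (4,5,3)→(4,-3,2)
flip: (4,-3,2)→(2,3,4)
translate: b→-1 (≡3 mod 4), so (2,3,4)→(2,-1,3)
reduced (well bottom): (2,-1,3) with a≤c, −a<b≤a
well minimum |f| = |-2| = 2 (negative-definite)

2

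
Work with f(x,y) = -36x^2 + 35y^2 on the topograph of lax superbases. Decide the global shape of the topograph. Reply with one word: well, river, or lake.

D = b²−4ac = 0² − 4·(-36)·35 = 5040
D > 0 non-square ⇒ indefinite ⇒ periodic river

river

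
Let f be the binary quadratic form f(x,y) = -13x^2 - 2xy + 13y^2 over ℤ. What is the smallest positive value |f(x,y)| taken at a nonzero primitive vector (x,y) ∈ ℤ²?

descent: ρ → (13,2,-13)  [lands on river]
river: ρ → (-13,24,2)
river: ρ → (2,24,-13)
river: ρ → (-13,2,13)
river: ρ → (13,24,-2)
river: ρ → (-2,24,13)
closes: descent 1, river 6
min |a| on river = 2

2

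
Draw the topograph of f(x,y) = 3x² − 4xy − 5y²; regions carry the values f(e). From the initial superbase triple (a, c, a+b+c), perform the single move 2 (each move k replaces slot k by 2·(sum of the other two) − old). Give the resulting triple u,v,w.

start (3,-5,-6) = (f(1,0),f(0,1),f(1,1))
replace slot 2: 2·(3+(-6)) − (-5) = -1 → (3,-1,-6)

3,-1,-6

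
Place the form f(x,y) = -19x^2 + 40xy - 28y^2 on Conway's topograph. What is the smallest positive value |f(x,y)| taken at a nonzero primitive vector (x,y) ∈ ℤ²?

translate: b→-2 (≡-40 mod 38), so (19,-40,28)→(19,-2,7)
flip: (19,-2,7)→(7,2,19)
reduced (well bottom): (7,2,19) with a≤c, −a<b≤a
well minimum |f| = |-7| = 7 (negative-definite)

7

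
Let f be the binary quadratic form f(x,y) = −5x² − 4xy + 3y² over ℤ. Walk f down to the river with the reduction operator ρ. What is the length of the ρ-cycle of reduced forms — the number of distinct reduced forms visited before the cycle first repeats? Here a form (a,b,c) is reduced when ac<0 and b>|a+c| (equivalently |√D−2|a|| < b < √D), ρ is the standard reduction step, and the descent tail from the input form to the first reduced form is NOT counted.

D = 76, ⌊√D⌋ = 8
descent: ρ → (3,4,-5)  [lands on river]
river: ρ → (-5,6,2)
river: ρ → (2,6,-5)
river: ρ → (-5,4,3)
river: ρ → (3,8,-1)
river: ρ → (-1,8,3)
ρ-cycle length = 6 (tail of 1 descent step not counted)

6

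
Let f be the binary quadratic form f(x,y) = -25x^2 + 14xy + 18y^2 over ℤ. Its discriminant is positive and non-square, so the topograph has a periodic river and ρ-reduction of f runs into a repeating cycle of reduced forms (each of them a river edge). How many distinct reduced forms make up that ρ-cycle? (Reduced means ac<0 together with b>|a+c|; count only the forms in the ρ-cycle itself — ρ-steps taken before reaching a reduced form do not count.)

D = 1996, ⌊√D⌋ = 44
river: ρ → (18,22,-21)
river: ρ → (-21,20,19)
river: ρ → (19,18,-22)
river: ρ → (-22,26,15)
river: ρ → (15,34,-14)
river: ρ → (-14,22,27)
river: ρ → (27,32,-9)
river: ρ → (-9,40,11)
river: ρ → (11,26,-30)
river: ρ → (-30,34,7)
river: ρ → (7,36,-25)
river: ρ → (-25,14,18)
ρ-cycle length = 12 (tail of 0 descent steps not counted)

12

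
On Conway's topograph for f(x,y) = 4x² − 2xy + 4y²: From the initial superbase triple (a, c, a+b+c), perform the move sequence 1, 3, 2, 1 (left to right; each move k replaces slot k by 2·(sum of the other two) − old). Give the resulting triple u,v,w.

start (4,4,6) = (f(1,0),f(0,1),f(1,1))
replace slot 1: 2·(4+6) − 4 = 16 → (16,4,6)
replace slot 3: 2·(16+4) − 6 = 34 → (16,4,34)
replace slot 2: 2·(16+34) − 4 = 96 → (16,96,34)
replace slot 1: 2·(96+34) − 16 = 244 → (244,96,34)

244,96,34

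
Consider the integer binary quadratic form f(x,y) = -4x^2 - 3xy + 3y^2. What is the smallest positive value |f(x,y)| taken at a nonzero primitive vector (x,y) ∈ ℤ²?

descent: ρ → (3,3,-4)  [lands on river]
river: ρ → (-4,5,2)
river: ρ → (2,7,-1)
river: ρ → (-1,7,2)
river: ρ → (2,5,-4)
river: ρ → (-4,3,3)
closes: descent 1, river 6
min |a| on river = 1

1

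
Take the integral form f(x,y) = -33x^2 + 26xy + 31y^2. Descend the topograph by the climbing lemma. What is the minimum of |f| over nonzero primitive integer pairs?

river: ρ → (31,36,-28)
river: ρ → (-28,20,39)
river: ρ → (39,58,-9)
river: ρ → (-9,68,4)
river: ρ → (4,68,-9)
river: ρ → (-9,58,39)
river: ρ → (39,20,-28)
river: ρ → (-28,36,31)
river: ρ → (31,26,-33)
river: ρ → (-33,40,24)
river: ρ → (24,56,-17)
river: ρ → (-17,46,39)
river: ρ → (39,32,-24)
river: ρ → (-24,64,7)
river: ρ → (7,62,-33)
river: ρ → (-33,4,36)
river: ρ → (36,68,-1)
river: ρ → (-1,68,36)
river: ρ → (36,4,-33)
river: ρ → (-33,62,7)
river: ρ → (7,64,-24)
river: ρ → (-24,32,39)
river: ρ → (39,46,-17)
river: ρ → (-17,56,24)
river: ρ → (24,40,-33)
river: ρ → (-33,26,31)
closes: descent 0, river 26
min |a| on river = 1

1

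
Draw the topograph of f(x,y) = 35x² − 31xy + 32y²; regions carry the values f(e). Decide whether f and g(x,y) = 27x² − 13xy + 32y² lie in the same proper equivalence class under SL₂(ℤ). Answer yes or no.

D₁ = -3519, D₂ = -3287
discriminants differ ⇒ not SL₂(ℤ)-equivalent

no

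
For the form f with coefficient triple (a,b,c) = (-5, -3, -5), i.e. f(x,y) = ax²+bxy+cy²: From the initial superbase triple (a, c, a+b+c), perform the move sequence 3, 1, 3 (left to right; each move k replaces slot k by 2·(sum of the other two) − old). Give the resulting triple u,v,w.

start (-5,-5,-13) = (f(1,0),f(0,1),f(1,1))
replace slot 3: 2·((-5)+(-5)) − (-13) = -7 → (-5,-5,-7)
replace slot 1: 2·((-5)+(-7)) − (-5) = -19 → (-19,-5,-7)
replace slot 3: 2·((-19)+(-5)) − (-7) = -41 → (-19,-5,-41)

-19,-5,-41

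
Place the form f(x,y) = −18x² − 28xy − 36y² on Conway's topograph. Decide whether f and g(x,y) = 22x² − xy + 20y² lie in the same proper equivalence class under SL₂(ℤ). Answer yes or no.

D₁ = -1808, D₂ = -1759
discriminants differ ⇒ not SL₂(ℤ)-equivalent

no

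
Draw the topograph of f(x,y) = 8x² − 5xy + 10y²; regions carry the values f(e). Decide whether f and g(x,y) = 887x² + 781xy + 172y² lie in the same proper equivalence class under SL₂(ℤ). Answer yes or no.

D₁ = -295, D₂ = -295
f: reduced (well bottom): (8,-5,10) with a≤c, −a<b≤a
g: flip: (887,781,172)→(172,-781,887)
g: translate: b→-93 (≡-781 mod 344), so (172,-781,887)→(172,-93,13)
g: flip: (172,-93,13)→(13,93,172)
g: translate: b→-11 (≡93 mod 26), so (13,93,172)→(13,-11,8)
g: flip: (13,-11,8)→(8,11,13)
g: translate: b→-5 (≡11 mod 16), so (8,11,13)→(8,-5,10)
g: reduced (well bottom): (8,-5,10) with a≤c, −a<b≤a
reduced forms (8, -5, 10) vs (8, -5, 10) ⇒ equivalent

yes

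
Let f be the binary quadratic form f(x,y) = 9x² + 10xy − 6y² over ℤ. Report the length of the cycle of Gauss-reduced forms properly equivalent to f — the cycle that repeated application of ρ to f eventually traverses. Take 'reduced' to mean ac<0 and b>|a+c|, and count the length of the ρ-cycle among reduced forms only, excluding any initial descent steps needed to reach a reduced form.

D = 316, ⌊√D⌋ = 17
river: ρ → (-6,14,5)
river: ρ → (5,16,-3)
river: ρ → (-3,14,10)
river: ρ → (10,6,-7)
river: ρ → (-7,8,9)
river: ρ → (9,10,-6)
ρ-cycle length = 6 (tail of 0 descent steps not counted)

6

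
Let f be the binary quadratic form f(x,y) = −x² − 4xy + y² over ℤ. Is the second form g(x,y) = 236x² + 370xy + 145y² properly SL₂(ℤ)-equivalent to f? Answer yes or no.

D₁ = 20, D₂ = 20
river cycle of f (length 2): (1, 4, -1), (-1, 4, 1)
river cycle of g (length 2): (1, 4, -1), (-1, 4, 1)
cycles coincide ⇒ equivalent

yes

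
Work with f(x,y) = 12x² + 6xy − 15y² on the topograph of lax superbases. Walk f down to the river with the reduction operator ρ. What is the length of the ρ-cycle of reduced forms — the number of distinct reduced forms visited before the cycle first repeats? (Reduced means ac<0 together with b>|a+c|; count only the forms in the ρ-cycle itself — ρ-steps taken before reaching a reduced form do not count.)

D = 756, ⌊√D⌋ = 27
river: ρ → (-15,24,3)
river: ρ → (3,24,-15)
river: ρ → (-15,6,12)
river: ρ → (12,18,-9)
river: ρ → (-9,18,12)
river: ρ → (12,6,-15)
ρ-cycle length = 6 (tail of 0 descent steps not counted)

6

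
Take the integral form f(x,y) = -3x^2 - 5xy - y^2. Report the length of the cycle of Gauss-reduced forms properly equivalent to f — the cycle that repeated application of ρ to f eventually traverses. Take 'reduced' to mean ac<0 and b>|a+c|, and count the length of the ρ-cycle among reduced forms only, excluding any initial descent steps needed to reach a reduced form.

D = 13, ⌊√D⌋ = 3
descent: ρ → (-1,3,1)  [lands on river]
river: ρ → (1,3,-1)
ρ-cycle length = 2 (tail of 1 descent step not counted)

2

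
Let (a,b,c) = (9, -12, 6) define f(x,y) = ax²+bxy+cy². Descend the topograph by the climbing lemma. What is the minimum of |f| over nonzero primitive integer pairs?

translate: b→6 (≡-12 mod 18), so (9,-12,6)→(9,6,3)
flip: (9,6,3)→(3,-6,9)
translate: b→0 (≡-6 mod 6), so (3,-6,9)→(3,0,6)
reduced (well bottom): (3,0,6) with a≤c, −a<b≤a
well minimum = a = 3

3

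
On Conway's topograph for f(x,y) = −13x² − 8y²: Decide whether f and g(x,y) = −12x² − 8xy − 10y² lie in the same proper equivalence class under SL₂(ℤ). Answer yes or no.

D₁ = -416, D₂ = -416
f is negative-definite; reduce −f:
−f: flip: (13,0,8)→(8,0,13)
−f: reduced (well bottom): (8,0,13) with a≤c, −a<b≤a
flip sign back: reduced form of f is (-8,0,-13)
g is negative-definite; reduce −g:
−g: flip: (12,8,10)→(10,-8,12)
−g: reduced (well bottom): (10,-8,12) with a≤c, −a<b≤a
flip sign back: reduced form of g is (-10,8,-12)
reduced forms (-8, 0, -13) vs (-10, 8, -12) ⇒ inequivalent

no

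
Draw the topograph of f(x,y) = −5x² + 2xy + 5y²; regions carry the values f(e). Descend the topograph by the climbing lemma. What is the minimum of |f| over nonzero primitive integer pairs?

river: ρ → (5,8,-2)
river: ρ → (-2,8,5)
river: ρ → (5,2,-5)
river: ρ → (-5,8,2)
river: ρ → (2,8,-5)
river: ρ → (-5,2,5)
closes: descent 0, river 6
min |a| on river = 2

2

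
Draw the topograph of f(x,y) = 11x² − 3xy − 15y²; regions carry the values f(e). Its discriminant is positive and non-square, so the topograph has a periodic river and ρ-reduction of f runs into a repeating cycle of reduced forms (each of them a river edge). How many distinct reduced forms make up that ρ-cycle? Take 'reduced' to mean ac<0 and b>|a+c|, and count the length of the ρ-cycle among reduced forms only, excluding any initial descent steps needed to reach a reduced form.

D = 669, ⌊√D⌋ = 25
descent: ρ → (-15,3,11)
descent: ρ → (11,19,-7)  [lands on river]
river: ρ → (-7,23,5)
river: ρ → (5,17,-19)
river: ρ → (-19,21,3)
river: ρ → (3,21,-19)
river: ρ → (-19,17,5)
river: ρ → (5,23,-7)
river: ρ → (-7,19,11)
river: ρ → (11,25,-1)
river: ρ → (-1,25,11)
ρ-cycle length = 10 (tail of 2 descent steps not counted)

10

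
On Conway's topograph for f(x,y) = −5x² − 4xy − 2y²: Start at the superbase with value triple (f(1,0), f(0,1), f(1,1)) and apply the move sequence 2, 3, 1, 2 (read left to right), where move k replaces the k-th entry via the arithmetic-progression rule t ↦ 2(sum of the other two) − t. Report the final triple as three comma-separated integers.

start (-5,-2,-11) = (f(1,0),f(0,1),f(1,1))
replace slot 2: 2·((-5)+(-11)) − (-2) = -30 → (-5,-30,-11)
replace slot 3: 2·((-5)+(-30)) − (-11) = -59 → (-5,-30,-59)
replace slot 1: 2·((-30)+(-59)) − (-5) = -173 → (-173,-30,-59)
replace slot 2: 2·((-173)+(-59)) − (-30) = -434 → (-173,-434,-59)

-173,-434,-59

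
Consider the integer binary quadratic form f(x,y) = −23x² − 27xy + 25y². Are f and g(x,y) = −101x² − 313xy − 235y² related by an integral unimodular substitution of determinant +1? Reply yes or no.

D₁ = 3029, D₂ = 3029
river cycle of f (length 14): (25, 27, -23), (-23, 19, 29), (29, 39, -13), (-13, 39, 29), (29, 19, -23), (-23, 27, 25), (25, 23, -25), (-25, 27, 23), (23, 19, -29), (-29, 39, 13), … (4 more)
river cycle of g (length 14): (-23, 19, 29), (29, 39, -13), (-13, 39, 29), (29, 19, -23), (-23, 27, 25), (25, 23, -25), (-25, 27, 23), (23, 19, -29), (-29, 39, 13), (13, 39, -29), … (4 more)
cycles coincide ⇒ equivalent

yes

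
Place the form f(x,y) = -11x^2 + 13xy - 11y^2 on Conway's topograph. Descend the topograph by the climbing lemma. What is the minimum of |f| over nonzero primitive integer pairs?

translate: b→9 (≡-13 mod 22), so (11,-13,11)→(11,9,9)
flip: (11,9,9)→(9,-9,11)
translate: b→9 (≡-9 mod 18), so (9,-9,11)→(9,9,11)
reduced (well bottom): (9,9,11) with a≤c, −a<b≤a
well minimum |f| = |-9| = 9 (negative-definite)

9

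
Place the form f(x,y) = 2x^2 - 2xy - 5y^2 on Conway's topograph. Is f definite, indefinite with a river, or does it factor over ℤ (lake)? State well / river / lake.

D = b²−4ac = (-2)² − 4·2·(-5) = 44
D > 0 non-square ⇒ indefinite ⇒ periodic river

river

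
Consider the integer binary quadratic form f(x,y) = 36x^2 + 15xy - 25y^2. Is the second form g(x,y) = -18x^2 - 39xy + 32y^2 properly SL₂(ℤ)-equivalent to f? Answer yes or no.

D₁ = 3825, D₂ = 3825
river cycle of f (length 24): (-25, 35, 26), (26, 17, -34), (-34, 51, 9), (9, 57, -16), (-16, 39, 36), (36, 33, -19), (-19, 43, 26), (26, 61, -1), (-1, 61, 26), (26, 43, -19), … (14 more)
river cycle of g (length 22): (32, 39, -18), (-18, 33, 38), (38, 43, -13), (-13, 61, 2), (2, 59, -43), (-43, 27, 18), (18, 45, -25), (-25, 55, 8), (8, 57, -18), (-18, 51, 17), … (12 more)
cycles differ ⇒ inequivalent

no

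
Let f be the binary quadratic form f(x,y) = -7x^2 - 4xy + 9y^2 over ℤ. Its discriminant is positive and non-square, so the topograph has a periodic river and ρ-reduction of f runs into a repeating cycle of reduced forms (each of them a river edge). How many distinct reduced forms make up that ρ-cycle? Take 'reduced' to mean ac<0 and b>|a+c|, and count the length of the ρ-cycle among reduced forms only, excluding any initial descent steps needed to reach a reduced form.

D = 268, ⌊√D⌋ = 16
descent: ρ → (9,4,-7)  [lands on river]
river: ρ → (-7,10,6)
river: ρ → (6,14,-3)
river: ρ → (-3,16,1)
river: ρ → (1,16,-3)
river: ρ → (-3,14,6)
river: ρ → (6,10,-7)
river: ρ → (-7,4,9)
river: ρ → (9,14,-2)
river: ρ → (-2,14,9)
ρ-cycle length = 10 (tail of 1 descent step not counted)

10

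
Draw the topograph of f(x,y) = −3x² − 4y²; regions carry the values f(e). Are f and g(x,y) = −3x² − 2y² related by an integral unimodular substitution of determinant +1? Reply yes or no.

D₁ = -48, D₂ = -24
discriminants differ ⇒ not SL₂(ℤ)-equivalent

no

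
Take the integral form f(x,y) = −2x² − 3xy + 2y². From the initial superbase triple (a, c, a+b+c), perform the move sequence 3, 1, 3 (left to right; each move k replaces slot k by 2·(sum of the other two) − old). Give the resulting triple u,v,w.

start (-2,2,-3) = (f(1,0),f(0,1),f(1,1))
replace slot 3: 2·((-2)+2) − (-3) = 3 → (-2,2,3)
replace slot 1: 2·(2+3) − (-2) = 12 → (12,2,3)
replace slot 3: 2·(12+2) − 3 = 25 → (12,2,25)

12,2,25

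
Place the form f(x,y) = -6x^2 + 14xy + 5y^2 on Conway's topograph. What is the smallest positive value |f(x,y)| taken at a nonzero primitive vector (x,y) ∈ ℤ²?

river: ρ → (5,16,-3)
river: ρ → (-3,14,10)
river: ρ → (10,6,-7)
river: ρ → (-7,8,9)
river: ρ → (9,10,-6)
river: ρ → (-6,14,5)
closes: descent 0, river 6
min |a| on river = 3

3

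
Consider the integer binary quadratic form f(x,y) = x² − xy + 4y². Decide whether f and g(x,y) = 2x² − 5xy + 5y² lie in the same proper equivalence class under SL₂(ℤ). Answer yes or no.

D₁ = -15, D₂ = -15
f: translate: b→1 (≡-1 mod 2), so (1,-1,4)→(1,1,4)
f: reduced (well bottom): (1,1,4) with a≤c, −a<b≤a
g: translate: b→-1 (≡-5 mod 4), so (2,-5,5)→(2,-1,2)
g: flip: (2,-1,2)→(2,1,2)
g: reduced (well bottom): (2,1,2) with a≤c, −a<b≤a
reduced forms (1, 1, 4) vs (2, 1, 2) ⇒ inequivalent

no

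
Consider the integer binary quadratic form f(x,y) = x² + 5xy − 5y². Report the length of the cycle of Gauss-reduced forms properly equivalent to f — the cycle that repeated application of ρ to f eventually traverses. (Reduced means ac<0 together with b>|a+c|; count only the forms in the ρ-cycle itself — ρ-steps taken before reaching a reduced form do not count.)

D = 45, ⌊√D⌋ = 6
river: ρ → (-5,5,1)
river: ρ → (1,5,-5)
ρ-cycle length = 2 (tail of 0 descent steps not counted)

2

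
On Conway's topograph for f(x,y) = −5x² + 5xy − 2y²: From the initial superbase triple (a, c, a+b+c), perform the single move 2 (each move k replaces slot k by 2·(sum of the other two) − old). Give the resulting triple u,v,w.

start (-5,-2,-2) = (f(1,0),f(0,1),f(1,1))
replace slot 2: 2·((-5)+(-2)) − (-2) = -12 → (-5,-12,-2)

-5,-12,-2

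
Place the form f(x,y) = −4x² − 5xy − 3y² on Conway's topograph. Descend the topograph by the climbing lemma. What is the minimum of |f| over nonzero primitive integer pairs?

translate: b→-3 (≡5 mod 8), so (4,5,3)→(4,-3,2)
flip: (4,-3,2)→(2,3,4)
translate: b→-1 (≡3 mod 4), so (2,3,4)→(2,-1,3)
reduced (well bottom): (2,-1,3) with a≤c, −a<b≤a
well minimum |f| = |-2| = 2 (negative-definite)

2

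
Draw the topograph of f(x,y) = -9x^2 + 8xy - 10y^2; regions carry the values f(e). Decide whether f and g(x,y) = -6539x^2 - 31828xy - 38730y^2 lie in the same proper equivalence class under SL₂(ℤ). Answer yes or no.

D₁ = -296, D₂ = -296
f is negative-definite; reduce −f:
−f: reduced (well bottom): (9,-8,10) with a≤c, −a<b≤a
flip sign back: reduced form of f is (-9,8,-10)
g is negative-definite; reduce −g:
−g: translate: b→5672 (≡31828 mod 13078), so (6539,31828,38730)→(6539,5672,1230)
−g: flip: (6539,5672,1230)→(1230,-5672,6539)
−g: translate: b→-752 (≡-5672 mod 2460), so (1230,-5672,6539)→(1230,-752,115)
−g: flip: (1230,-752,115)→(115,752,1230)
−g: translate: b→62 (≡752 mod 230), so (115,752,1230)→(115,62,9)
−g: flip: (115,62,9)→(9,-62,115)
−g: translate: b→-8 (≡-62 mod 18), so (9,-62,115)→(9,-8,10)
−g: reduced (well bottom): (9,-8,10) with a≤c, −a<b≤a
flip sign back: reduced form of g is (-9,8,-10)
reduced forms (-9, 8, -10) vs (-9, 8, -10) ⇒ equivalent

yes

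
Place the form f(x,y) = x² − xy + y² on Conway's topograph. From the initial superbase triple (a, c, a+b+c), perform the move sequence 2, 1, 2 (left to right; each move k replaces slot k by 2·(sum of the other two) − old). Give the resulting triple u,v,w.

start (1,1,1) = (f(1,0),f(0,1),f(1,1))
replace slot 2: 2·(1+1) − 1 = 3 → (1,3,1)
replace slot 1: 2·(3+1) − 1 = 7 → (7,3,1)
replace slot 2: 2·(7+1) − 3 = 13 → (7,13,1)

7,13,1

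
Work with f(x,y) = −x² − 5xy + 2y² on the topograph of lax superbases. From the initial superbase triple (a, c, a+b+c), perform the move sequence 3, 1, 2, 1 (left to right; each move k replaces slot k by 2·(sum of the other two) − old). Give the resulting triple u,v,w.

start (-1,2,-4) = (f(1,0),f(0,1),f(1,1))
replace slot 3: 2·((-1)+2) − (-4) = 6 → (-1,2,6)
replace slot 1: 2·(2+6) − (-1) = 17 → (17,2,6)
replace slot 2: 2·(17+6) − 2 = 44 → (17,44,6)
replace slot 1: 2·(44+6) − 17 = 83 → (83,44,6)

83,44,6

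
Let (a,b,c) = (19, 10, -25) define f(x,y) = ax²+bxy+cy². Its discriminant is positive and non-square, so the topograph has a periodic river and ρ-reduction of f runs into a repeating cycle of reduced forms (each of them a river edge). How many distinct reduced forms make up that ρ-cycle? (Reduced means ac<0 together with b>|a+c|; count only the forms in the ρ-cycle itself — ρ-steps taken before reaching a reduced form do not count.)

D = 2000, ⌊√D⌋ = 44
river: ρ → (-25,40,4)
river: ρ → (4,40,-25)
river: ρ → (-25,10,19)
river: ρ → (19,28,-16)
river: ρ → (-16,36,11)
river: ρ → (11,30,-25)
river: ρ → (-25,20,16)
river: ρ → (16,44,-1)
river: ρ → (-1,44,16)
river: ρ → (16,20,-25)
river: ρ → (-25,30,11)
river: ρ → (11,36,-16)
river: ρ → (-16,28,19)
river: ρ → (19,10,-25)
ρ-cycle length = 14 (tail of 0 descent steps not counted)

14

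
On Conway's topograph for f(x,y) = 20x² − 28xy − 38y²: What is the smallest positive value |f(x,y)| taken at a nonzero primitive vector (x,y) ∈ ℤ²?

descent: ρ → (-38,28,20)  [lands on river]
river: ρ → (20,52,-14)
river: ρ → (-14,60,4)
river: ρ → (4,60,-14)
river: ρ → (-14,52,20)
river: ρ → (20,28,-38)
river: ρ → (-38,48,10)
river: ρ → (10,52,-28)
river: ρ → (-28,60,2)
river: ρ → (2,60,-28)
river: ρ → (-28,52,10)
river: ρ → (10,48,-38)
closes: descent 1, river 12
min |a| on river = 2

2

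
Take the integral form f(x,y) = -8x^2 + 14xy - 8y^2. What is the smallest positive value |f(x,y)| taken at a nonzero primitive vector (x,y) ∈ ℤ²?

translate: b→2 (≡-14 mod 16), so (8,-14,8)→(8,2,2)
flip: (8,2,2)→(2,-2,8)
translate: b→2 (≡-2 mod 4), so (2,-2,8)→(2,2,8)
reduced (well bottom): (2,2,8) with a≤c, −a<b≤a
well minimum |f| = |-2| = 2 (negative-definite)

2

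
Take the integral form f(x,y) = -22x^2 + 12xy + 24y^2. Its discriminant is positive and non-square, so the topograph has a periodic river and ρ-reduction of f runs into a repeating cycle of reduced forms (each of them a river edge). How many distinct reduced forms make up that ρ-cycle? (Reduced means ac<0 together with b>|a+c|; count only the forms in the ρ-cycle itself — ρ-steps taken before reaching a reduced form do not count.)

D = 2256, ⌊√D⌋ = 47
river: ρ → (24,36,-10)
river: ρ → (-10,44,8)
river: ρ → (8,36,-30)
river: ρ → (-30,24,14)
river: ρ → (14,32,-22)
river: ρ → (-22,12,24)
ρ-cycle length = 6 (tail of 0 descent steps not counted)

6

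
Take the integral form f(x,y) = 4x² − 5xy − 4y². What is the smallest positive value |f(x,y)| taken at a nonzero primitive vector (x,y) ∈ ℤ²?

descent: ρ → (-4,5,4)  [lands on river]
river: ρ → (4,3,-5)
river: ρ → (-5,7,2)
river: ρ → (2,9,-1)
river: ρ → (-1,9,2)
river: ρ → (2,7,-5)
river: ρ → (-5,3,4)
river: ρ → (4,5,-4)
river: ρ → (-4,3,5)
river: ρ → (5,7,-2)
river: ρ → (-2,9,1)
river: ρ → (1,9,-2)
river: ρ → (-2,7,5)
river: ρ → (5,3,-4)
closes: descent 1, river 14
min |a| on river = 1

1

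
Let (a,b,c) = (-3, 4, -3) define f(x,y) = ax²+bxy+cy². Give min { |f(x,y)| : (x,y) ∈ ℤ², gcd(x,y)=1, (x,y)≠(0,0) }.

translate: b→2 (≡-4 mod 6), so (3,-4,3)→(3,2,2)
flip: (3,2,2)→(2,-2,3)
translate: b→2 (≡-2 mod 4), so (2,-2,3)→(2,2,3)
reduced (well bottom): (2,2,3) with a≤c, −a<b≤a
well minimum |f| = |-2| = 2 (negative-definite)

2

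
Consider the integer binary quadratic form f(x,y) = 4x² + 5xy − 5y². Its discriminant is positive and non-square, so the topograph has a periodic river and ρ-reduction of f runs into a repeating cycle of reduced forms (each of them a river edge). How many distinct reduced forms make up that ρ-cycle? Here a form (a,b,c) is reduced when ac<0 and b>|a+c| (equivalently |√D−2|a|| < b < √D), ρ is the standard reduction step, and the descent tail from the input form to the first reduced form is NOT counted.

D = 105, ⌊√D⌋ = 10
river: ρ → (-5,5,4)
river: ρ → (4,3,-6)
river: ρ → (-6,9,1)
river: ρ → (1,9,-6)
river: ρ → (-6,3,4)
river: ρ → (4,5,-5)
ρ-cycle length = 6 (tail of 0 descent steps not counted)

6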